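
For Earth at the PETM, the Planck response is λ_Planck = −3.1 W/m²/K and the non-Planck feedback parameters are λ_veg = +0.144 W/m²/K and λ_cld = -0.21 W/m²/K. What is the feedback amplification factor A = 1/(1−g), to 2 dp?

Convert to gains: g_veg = 0.144/3.1 = 0.04645; g_cld = -0.21/3.1 = -0.06774.
Total gain g = -0.02129.
A = 1/(1 + 0.02129) = 0.98.

0.98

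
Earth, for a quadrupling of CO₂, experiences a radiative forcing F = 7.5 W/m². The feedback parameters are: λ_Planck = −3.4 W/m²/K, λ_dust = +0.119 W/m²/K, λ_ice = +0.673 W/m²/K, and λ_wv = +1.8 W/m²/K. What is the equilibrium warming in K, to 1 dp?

9.3 K

Net feedback parameter λ = (−3.4) + (+0.119) + (+0.673) + (+1.8) = -0.808 W/m²/K.
ΔT = −F/λ = −7.5/(-0.808) = 9.3 K.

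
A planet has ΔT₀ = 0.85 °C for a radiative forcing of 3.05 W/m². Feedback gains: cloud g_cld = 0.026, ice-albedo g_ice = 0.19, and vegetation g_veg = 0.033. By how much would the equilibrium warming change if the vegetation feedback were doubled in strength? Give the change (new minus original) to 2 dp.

Original: g = 0.249, ΔT = 0.85/(1−0.249) = 1.1318 °C.
With doubled vegetation: g' = 0.282, ΔT' = 0.85/(1−0.282) = 1.1838 °C.
Change = 1.1838 − 1.1318 = 0.05 °C.

0.05 °C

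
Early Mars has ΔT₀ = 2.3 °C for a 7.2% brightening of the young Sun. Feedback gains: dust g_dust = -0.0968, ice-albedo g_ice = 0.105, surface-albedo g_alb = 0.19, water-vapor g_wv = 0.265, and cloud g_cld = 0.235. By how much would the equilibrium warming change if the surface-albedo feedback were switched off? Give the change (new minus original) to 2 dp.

Original: g = 0.6982, ΔT = 2.3/(1−0.6982) = 7.6209 °C.
Without surface-albedo: g' = 0.5082, ΔT' = 2.3/(1−0.5082) = 4.6767 °C.
Change = 4.6767 − 7.6209 = -2.94 °C.

-2.94 °C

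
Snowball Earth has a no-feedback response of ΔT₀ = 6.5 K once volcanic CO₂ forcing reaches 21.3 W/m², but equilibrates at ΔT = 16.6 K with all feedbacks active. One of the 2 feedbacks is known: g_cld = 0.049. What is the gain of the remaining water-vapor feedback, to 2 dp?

0.56

Amplification A = ΔT/ΔT₀ = 16.6/6.5 = 2.554.
Total gain g = 1 − 1/A = 1 − 1/2.554 = 0.6085.
The known gain is 0.049.
g_wv = 0.6085 − 0.049 = 0.56.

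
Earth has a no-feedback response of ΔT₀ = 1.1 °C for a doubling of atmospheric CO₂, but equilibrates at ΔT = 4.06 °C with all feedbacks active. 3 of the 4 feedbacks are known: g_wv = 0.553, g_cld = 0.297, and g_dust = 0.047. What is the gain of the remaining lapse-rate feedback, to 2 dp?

Amplification A = ΔT/ΔT₀ = 4.06/1.1 = 3.691.
Total gain g = 1 − 1/A = 1 − 1/3.691 = 0.7291.
Known gains sum to 0.553 + 0.297 + 0.047 = 0.897.
g_lr = 0.7291 − 0.897 = -0.17.

-0.17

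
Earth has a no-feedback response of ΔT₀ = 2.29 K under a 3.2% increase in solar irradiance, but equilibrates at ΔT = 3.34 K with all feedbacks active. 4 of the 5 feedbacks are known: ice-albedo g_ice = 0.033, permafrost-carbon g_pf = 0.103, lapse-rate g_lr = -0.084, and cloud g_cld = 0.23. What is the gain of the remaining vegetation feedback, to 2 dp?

0.03

Amplification A = ΔT/ΔT₀ = 3.34/2.29 = 1.459.
Total gain g = 1 − 1/A = 1 − 1/1.459 = 0.3146.
Known gains sum to 0.033 + 0.103 − 0.084 + 0.23 = 0.282.
g_veg = 0.3146 − 0.282 = 0.03.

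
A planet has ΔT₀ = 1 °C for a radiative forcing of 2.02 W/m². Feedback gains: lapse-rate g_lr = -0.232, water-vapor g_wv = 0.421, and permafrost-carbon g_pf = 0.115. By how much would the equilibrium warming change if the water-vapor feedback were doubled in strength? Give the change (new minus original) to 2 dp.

Original: g = 0.304, ΔT = 1/(1−0.304) = 1.4368 °C.
With doubled water-vapor: g' = 0.725, ΔT' = 1/(1−0.725) = 3.6364 °C.
Change = 3.6364 − 1.4368 = 2.20 °C.

2.20 °C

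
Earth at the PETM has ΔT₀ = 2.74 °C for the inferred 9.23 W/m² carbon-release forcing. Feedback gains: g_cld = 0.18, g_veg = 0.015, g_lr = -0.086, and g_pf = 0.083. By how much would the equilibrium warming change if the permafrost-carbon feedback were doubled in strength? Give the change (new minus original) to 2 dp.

0.39 °C

Original: g = 0.192, ΔT = 2.74/(1−0.192) = 3.3911 °C.
With doubled permafrost-carbon: g' = 0.275, ΔT' = 2.74/(1−0.275) = 3.7793 °C.
Change = 3.7793 − 3.3911 = 0.39 °C.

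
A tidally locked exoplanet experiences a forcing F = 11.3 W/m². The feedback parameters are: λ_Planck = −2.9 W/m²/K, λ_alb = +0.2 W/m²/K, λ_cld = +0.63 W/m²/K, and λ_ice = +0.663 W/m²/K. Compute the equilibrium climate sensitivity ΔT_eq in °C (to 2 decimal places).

8.03 °C

Net feedback parameter λ = (−2.9) + (+0.2) + (+0.63) + (+0.663) = -1.407 W/m²/K.
ΔT = −F/λ = −11.3/(-1.407) = 8.03 °C.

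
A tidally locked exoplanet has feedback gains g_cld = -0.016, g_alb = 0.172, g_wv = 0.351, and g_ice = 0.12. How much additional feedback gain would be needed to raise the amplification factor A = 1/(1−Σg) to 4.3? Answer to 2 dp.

Current total gain = 0.627.
Target gain for A = 4.3: g* = 1 − 1/4.3 = 0.7674.
Additional gain needed = 0.7674 − 0.627 = 0.14.

0.14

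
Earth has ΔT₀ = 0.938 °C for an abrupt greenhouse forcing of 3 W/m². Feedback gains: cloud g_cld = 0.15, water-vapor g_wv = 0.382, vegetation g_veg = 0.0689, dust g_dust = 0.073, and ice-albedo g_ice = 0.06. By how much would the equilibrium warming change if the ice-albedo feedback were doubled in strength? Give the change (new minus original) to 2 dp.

Original: g = 0.7339, ΔT = 0.938/(1−0.7339) = 3.5250 °C.
With doubled ice-albedo: g' = 0.7939, ΔT' = 0.938/(1−0.7939) = 4.5512 °C.
Change = 4.5512 − 3.5250 = 1.03 °C.

1.03 °C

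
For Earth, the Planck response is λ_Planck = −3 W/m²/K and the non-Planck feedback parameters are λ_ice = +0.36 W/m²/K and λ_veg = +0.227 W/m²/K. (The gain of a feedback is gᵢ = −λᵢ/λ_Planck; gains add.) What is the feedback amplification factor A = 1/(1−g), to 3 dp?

Convert to gains: g_ice = 0.36/3 = 0.12; g_veg = 0.227/3 = 0.07567.
Total gain g = 0.19567.
A = 1/(1 − 0.19567) = 1.243.

1.243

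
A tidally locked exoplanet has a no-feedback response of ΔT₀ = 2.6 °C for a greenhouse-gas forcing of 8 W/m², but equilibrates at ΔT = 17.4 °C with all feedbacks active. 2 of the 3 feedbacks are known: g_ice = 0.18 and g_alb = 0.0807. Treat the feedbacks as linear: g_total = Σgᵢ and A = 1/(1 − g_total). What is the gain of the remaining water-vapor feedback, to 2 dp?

0.59

Amplification A = ΔT/ΔT₀ = 17.4/2.6 = 6.692.
Total gain g = 1 − 1/A = 1 − 1/6.692 = 0.8506.
Known gains sum to 0.18 + 0.0807 = 0.2607.
g_wv = 0.8506 − 0.2607 = 0.59.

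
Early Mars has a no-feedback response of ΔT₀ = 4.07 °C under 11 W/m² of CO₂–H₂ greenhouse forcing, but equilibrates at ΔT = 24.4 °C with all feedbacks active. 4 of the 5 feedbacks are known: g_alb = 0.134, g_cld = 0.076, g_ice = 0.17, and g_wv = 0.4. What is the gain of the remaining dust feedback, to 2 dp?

Amplification A = ΔT/ΔT₀ = 24.4/4.07 = 5.995.
Total gain g = 1 − 1/A = 1 − 1/5.995 = 0.8332.
Known gains sum to 0.134 + 0.076 + 0.17 + 0.4 = 0.78.
g_dust = 0.8332 − 0.78 = 0.05.

0.05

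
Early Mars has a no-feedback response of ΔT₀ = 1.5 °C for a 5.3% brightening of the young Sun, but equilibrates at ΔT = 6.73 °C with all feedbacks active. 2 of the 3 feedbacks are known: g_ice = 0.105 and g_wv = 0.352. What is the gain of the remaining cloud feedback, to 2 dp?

Amplification A = ΔT/ΔT₀ = 6.73/1.5 = 4.487.
Total gain g = 1 − 1/A = 1 − 1/4.487 = 0.7771.
Known gains sum to 0.105 + 0.352 = 0.457.
g_cld = 0.7771 − 0.457 = 0.32.

0.32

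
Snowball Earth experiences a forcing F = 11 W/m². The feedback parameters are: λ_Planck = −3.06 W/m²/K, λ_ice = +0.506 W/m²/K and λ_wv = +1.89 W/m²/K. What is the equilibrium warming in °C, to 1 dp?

Net feedback parameter λ = (−3.06) + (+0.506) + (+1.89) = -0.664 W/m²/K.
ΔT = −F/λ = −11/(-0.664) = 16.6 °C.

16.6 °C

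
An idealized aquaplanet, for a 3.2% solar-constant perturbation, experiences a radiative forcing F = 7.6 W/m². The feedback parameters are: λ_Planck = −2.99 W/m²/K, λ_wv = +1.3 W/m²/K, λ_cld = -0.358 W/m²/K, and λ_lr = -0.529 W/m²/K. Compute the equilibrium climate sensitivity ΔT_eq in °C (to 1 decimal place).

Net feedback parameter λ = (−2.99) + (+1.3) + (-0.358) + (-0.529) = -2.577 W/m²/K.
ΔT = −F/λ = −7.6/(-2.577) = 2.9 °C.

2.9 °C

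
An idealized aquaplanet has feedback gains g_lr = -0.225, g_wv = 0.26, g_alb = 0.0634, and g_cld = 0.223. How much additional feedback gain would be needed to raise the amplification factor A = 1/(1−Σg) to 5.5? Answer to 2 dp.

0.50

Current total gain = 0.3214.
Target gain for A = 5.5: g* = 1 − 1/5.5 = 0.8182.
Additional gain needed = 0.8182 − 0.3214 = 0.50.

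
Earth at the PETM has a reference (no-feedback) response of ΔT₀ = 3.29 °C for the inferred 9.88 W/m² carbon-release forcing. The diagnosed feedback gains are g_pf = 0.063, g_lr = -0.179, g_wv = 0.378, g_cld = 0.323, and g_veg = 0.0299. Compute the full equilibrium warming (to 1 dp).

Total gain g = 0.063 − 0.179 + 0.378 + 0.323 + 0.0299 = 0.6149.
Amplification A = 1/(1 − 0.6149) = 2.597.
ΔT = 3.29 × 2.597 = 8.5 °C.

8.5 °C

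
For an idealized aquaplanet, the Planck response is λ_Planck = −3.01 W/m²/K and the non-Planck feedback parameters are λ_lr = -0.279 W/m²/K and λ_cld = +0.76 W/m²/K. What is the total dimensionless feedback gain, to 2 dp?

0.16

Convert to gains: g_lr = -0.279/3.01 = -0.09269; g_cld = 0.76/3.01 = 0.2525.
Total gain g = 0.15981.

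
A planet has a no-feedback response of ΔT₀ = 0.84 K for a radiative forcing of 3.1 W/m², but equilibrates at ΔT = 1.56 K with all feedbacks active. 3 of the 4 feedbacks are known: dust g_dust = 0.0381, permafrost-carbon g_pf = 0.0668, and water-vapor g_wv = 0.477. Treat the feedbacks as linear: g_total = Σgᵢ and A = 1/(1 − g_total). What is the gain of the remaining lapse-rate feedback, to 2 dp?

Amplification A = ΔT/ΔT₀ = 1.56/0.84 = 1.857.
Total gain g = 1 − 1/A = 1 − 1/1.857 = 0.4615.
Known gains sum to 0.0381 + 0.0668 + 0.477 = 0.5819.
g_lr = 0.4615 − 0.5819 = -0.12.

-0.12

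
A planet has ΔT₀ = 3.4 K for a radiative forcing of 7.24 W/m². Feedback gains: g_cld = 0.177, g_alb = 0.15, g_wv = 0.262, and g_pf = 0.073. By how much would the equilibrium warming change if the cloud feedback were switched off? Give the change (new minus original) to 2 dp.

-3.46 K

Original: g = 0.662, ΔT = 3.4/(1−0.662) = 10.0592 K.
Without cloud: g' = 0.485, ΔT' = 3.4/(1−0.485) = 6.6019 K.
Change = 6.6019 − 10.0592 = -3.46 K.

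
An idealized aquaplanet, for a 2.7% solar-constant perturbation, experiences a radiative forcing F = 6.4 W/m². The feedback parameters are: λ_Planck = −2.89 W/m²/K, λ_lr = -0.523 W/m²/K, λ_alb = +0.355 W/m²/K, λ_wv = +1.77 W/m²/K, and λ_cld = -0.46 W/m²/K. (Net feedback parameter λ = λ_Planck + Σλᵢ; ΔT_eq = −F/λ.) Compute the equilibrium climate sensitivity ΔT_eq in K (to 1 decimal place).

3.7 K

Net feedback parameter λ = (−2.89) + (-0.523) + (+0.355) + (+1.77) + (-0.46) = -1.748 W/m²/K.
ΔT = −F/λ = −6.4/(-1.748) = 3.7 K.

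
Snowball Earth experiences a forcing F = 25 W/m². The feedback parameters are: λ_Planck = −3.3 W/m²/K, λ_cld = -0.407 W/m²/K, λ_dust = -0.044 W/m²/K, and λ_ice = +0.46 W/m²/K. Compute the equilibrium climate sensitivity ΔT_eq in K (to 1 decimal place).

7.6 K

Net feedback parameter λ = (−3.3) + (-0.407) + (-0.044) + (+0.46) = -3.291 W/m²/K.
ΔT = −F/λ = −25/(-3.291) = 7.6 K.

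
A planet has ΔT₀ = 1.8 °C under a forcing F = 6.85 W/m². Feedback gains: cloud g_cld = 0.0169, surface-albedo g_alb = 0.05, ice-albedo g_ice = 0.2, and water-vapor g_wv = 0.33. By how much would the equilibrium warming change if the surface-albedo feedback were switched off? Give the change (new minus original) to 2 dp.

Original: g = 0.5969, ΔT = 1.8/(1−0.5969) = 4.4654 °C.
Without surface-albedo: g' = 0.5469, ΔT' = 1.8/(1−0.5469) = 3.9726 °C.
Change = 3.9726 − 4.4654 = -0.49 °C.

-0.49 °C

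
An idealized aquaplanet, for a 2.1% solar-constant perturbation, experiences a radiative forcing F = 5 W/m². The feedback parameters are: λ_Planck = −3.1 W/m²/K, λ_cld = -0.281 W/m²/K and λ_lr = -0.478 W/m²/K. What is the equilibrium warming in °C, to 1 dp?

1.3 °C

Net feedback parameter λ = (−3.1) + (-0.281) + (-0.478) = -3.859 W/m²/K.
ΔT = −F/λ = −5/(-3.859) = 1.3 °C.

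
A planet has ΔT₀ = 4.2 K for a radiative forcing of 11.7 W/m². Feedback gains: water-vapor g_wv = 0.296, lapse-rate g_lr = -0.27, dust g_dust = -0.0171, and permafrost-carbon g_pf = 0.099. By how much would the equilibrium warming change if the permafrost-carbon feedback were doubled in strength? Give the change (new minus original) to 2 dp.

Original: g = 0.1079, ΔT = 4.2/(1−0.1079) = 4.7080 K.
With doubled permafrost-carbon: g' = 0.2069, ΔT' = 4.2/(1−0.2069) = 5.2957 K.
Change = 5.2957 − 4.7080 = 0.59 K.

0.59 K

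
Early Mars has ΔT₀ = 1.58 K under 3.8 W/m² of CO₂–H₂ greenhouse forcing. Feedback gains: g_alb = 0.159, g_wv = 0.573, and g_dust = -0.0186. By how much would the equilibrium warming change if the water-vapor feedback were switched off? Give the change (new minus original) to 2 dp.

-3.67 K

Original: g = 0.7134, ΔT = 1.58/(1−0.7134) = 5.5129 K.
Without water-vapor: g' = 0.1404, ΔT' = 1.58/(1−0.1404) = 1.8381 K.
Change = 1.8381 − 5.5129 = -3.67 K.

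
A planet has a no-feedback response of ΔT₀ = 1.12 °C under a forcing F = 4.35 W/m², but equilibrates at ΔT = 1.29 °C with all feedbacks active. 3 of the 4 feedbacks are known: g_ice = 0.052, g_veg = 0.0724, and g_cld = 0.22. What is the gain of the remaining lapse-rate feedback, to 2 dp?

-0.21

Amplification A = ΔT/ΔT₀ = 1.29/1.12 = 1.152.
Total gain g = 1 − 1/A = 1 − 1/1.152 = 0.1319.
Known gains sum to 0.052 + 0.0724 + 0.22 = 0.3444.
g_lr = 0.1319 − 0.3444 = -0.21.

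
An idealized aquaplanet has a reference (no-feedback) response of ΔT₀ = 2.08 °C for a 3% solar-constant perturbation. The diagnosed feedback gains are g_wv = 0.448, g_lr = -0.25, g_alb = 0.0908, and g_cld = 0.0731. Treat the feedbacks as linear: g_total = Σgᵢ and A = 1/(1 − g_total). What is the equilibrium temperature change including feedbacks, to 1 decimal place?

3.3 °C

Total gain g = 0.448 − 0.25 + 0.0908 + 0.0731 = 0.3619.
Amplification A = 1/(1 − 0.3619) = 1.567.
ΔT = 2.08 × 1.567 = 3.3 °C.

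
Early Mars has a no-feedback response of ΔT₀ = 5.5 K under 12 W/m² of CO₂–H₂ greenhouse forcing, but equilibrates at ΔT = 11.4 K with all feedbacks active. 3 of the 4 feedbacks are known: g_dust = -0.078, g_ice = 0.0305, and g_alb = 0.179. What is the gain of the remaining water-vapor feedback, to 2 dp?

0.39

Amplification A = ΔT/ΔT₀ = 11.4/5.5 = 2.073.
Total gain g = 1 − 1/A = 1 − 1/2.073 = 0.5176.
Known gains sum to -0.078 + 0.0305 + 0.179 = 0.1315.
g_wv = 0.5176 − 0.1315 = 0.39.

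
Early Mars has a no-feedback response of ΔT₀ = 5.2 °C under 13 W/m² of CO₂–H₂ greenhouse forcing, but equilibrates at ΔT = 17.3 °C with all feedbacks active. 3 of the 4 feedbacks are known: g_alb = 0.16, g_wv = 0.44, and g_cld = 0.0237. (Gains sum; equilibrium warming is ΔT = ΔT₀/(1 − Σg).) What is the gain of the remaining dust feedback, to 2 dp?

Amplification A = ΔT/ΔT₀ = 17.3/5.2 = 3.327.
Total gain g = 1 − 1/A = 1 − 1/3.327 = 0.6994.
Known gains sum to 0.16 + 0.44 + 0.0237 = 0.6237.
g_dust = 0.6994 − 0.6237 = 0.08.

0.08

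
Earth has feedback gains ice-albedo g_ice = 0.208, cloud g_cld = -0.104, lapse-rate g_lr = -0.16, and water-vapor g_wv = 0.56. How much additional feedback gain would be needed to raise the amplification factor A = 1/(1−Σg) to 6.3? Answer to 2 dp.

0.34

Current total gain = 0.504.
Target gain for A = 6.3: g* = 1 − 1/6.3 = 0.8413.
Additional gain needed = 0.8413 − 0.504 = 0.34.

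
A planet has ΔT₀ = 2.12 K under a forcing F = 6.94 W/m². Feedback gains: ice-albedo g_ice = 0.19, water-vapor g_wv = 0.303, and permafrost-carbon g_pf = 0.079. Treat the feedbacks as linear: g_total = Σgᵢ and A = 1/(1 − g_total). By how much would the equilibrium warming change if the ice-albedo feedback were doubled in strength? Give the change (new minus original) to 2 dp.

3.95 K

Original: g = 0.572, ΔT = 2.12/(1−0.572) = 4.9533 K.
With doubled ice-albedo: g' = 0.762, ΔT' = 2.12/(1−0.762) = 8.9076 K.
Change = 8.9076 − 4.9533 = 3.95 K.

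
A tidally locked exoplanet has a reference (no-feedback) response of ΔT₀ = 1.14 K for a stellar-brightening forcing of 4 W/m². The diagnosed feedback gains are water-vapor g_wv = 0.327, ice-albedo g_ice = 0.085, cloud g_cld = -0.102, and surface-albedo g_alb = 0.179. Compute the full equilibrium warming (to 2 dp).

2.23 K

Total gain g = 0.327 + 0.085 − 0.102 + 0.179 = 0.489.
Amplification A = 1/(1 − 0.489) = 1.957.
ΔT = 1.14 × 1.957 = 2.23 K.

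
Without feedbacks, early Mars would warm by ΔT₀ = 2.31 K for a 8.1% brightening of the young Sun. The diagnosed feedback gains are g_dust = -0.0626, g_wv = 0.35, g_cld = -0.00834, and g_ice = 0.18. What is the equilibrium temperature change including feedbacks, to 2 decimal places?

Total gain g = -0.0626 + 0.35 − 0.00834 + 0.18 = 0.45906.
Amplification A = 1/(1 − 0.45906) = 1.849.
ΔT = 2.31 × 1.849 = 4.27 K.

4.27 K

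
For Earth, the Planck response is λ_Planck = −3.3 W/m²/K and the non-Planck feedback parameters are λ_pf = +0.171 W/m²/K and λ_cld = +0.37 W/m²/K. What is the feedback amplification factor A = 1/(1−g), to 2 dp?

1.20

Convert to gains: g_pf = 0.171/3.3 = 0.05182; g_cld = 0.37/3.3 = 0.1121.
Total gain g = 0.16392.
A = 1/(1 − 0.16392) = 1.20.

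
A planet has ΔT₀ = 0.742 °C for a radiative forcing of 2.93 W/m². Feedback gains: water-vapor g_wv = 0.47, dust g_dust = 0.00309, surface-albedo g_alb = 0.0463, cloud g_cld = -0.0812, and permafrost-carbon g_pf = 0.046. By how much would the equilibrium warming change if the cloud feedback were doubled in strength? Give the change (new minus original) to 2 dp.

-0.20 °C

Original: g = 0.48419, ΔT = 0.742/(1−0.48419) = 1.4385 °C.
With doubled cloud: g' = 0.40299, ΔT' = 0.742/(1−0.40299) = 1.2429 °C.
Change = 1.2429 − 1.4385 = -0.20 °C.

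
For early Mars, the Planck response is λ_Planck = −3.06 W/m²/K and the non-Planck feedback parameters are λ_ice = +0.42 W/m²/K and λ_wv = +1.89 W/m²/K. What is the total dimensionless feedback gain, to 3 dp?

Convert to gains: g_ice = 0.42/3.06 = 0.1373; g_wv = 1.89/3.06 = 0.6176.
Total gain g = 0.7549.

0.755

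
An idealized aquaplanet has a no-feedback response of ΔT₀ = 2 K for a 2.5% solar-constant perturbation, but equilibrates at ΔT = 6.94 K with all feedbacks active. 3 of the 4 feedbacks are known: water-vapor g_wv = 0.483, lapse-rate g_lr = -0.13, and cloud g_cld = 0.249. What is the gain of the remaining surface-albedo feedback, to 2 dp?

Amplification A = ΔT/ΔT₀ = 6.94/2 = 3.47.
Total gain g = 1 − 1/A = 1 − 1/3.47 = 0.7118.
Known gains sum to 0.483 − 0.13 + 0.249 = 0.602.
g_alb = 0.7118 − 0.602 = 0.11.

0.11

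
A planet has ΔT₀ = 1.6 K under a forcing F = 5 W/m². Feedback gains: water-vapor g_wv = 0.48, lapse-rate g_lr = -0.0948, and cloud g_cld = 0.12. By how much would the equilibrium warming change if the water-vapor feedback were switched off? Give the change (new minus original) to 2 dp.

-1.59 K

Original: g = 0.5052, ΔT = 1.6/(1−0.5052) = 3.2336 K.
Without water-vapor: g' = 0.0252, ΔT' = 1.6/(1−0.0252) = 1.6414 K.
Change = 1.6414 − 3.2336 = -1.59 K.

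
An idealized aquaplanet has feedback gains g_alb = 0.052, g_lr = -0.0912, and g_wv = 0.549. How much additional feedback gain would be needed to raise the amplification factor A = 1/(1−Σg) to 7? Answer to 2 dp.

0.35

Current total gain = 0.5098.
Target gain for A = 7: g* = 1 − 1/7 = 0.8571.
Additional gain needed = 0.8571 − 0.5098 = 0.35.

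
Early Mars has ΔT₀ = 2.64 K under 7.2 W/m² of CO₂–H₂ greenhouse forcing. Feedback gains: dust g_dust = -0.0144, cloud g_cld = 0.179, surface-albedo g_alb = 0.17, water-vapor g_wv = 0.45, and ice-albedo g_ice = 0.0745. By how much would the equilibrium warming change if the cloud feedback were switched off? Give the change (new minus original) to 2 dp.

-10.48 K

Original: g = 0.8591, ΔT = 2.64/(1−0.8591) = 18.7367 K.
Without cloud: g' = 0.6801, ΔT' = 2.64/(1−0.6801) = 8.2526 K.
Change = 8.2526 − 18.7367 = -10.48 K.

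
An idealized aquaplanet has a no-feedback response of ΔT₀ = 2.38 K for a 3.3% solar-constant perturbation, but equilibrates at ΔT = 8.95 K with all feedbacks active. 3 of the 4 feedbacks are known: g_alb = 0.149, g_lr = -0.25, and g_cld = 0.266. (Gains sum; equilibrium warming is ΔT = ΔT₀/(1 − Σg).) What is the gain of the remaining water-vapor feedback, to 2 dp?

0.57

Amplification A = ΔT/ΔT₀ = 8.95/2.38 = 3.761.
Total gain g = 1 − 1/A = 1 − 1/3.761 = 0.7341.
Known gains sum to 0.149 − 0.25 + 0.266 = 0.165.
g_wv = 0.7341 − 0.165 = 0.57.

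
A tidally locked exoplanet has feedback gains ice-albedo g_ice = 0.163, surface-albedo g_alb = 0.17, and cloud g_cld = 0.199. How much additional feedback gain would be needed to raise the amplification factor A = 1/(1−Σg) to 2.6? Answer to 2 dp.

Current total gain = 0.532.
Target gain for A = 2.6: g* = 1 − 1/2.6 = 0.6154.
Additional gain needed = 0.6154 − 0.532 = 0.08.

0.08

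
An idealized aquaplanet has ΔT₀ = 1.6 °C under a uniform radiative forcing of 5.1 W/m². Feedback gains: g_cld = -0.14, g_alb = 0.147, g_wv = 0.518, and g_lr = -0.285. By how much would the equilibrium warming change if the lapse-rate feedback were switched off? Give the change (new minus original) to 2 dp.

Original: g = 0.24, ΔT = 1.6/(1−0.24) = 2.1053 °C.
Without lapse-rate: g' = 0.525, ΔT' = 1.6/(1−0.525) = 3.3684 °C.
Change = 3.3684 − 2.1053 = 1.26 °C.

1.26 °C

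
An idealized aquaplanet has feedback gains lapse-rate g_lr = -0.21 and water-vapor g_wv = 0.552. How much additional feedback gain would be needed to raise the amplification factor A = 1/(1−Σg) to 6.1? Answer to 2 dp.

0.49

Current total gain = 0.342.
Target gain for A = 6.1: g* = 1 − 1/6.1 = 0.8361.
Additional gain needed = 0.8361 − 0.342 = 0.49.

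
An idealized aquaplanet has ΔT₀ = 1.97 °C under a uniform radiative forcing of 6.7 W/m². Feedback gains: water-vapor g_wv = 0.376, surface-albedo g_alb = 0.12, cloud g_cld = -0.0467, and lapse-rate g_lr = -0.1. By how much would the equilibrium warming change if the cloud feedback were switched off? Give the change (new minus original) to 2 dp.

0.23 °C

Original: g = 0.3493, ΔT = 1.97/(1−0.3493) = 3.0275 °C.
Without cloud: g' = 0.396, ΔT' = 1.97/(1−0.396) = 3.2616 °C.
Change = 3.2616 − 3.0275 = 0.23 °C.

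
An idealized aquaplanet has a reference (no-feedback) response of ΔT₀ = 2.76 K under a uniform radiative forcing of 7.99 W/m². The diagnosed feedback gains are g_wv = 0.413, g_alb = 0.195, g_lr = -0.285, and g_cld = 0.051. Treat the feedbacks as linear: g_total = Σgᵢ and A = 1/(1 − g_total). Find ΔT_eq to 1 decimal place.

4.4 K

Total gain g = 0.413 + 0.195 − 0.285 + 0.051 = 0.374.
Amplification A = 1/(1 − 0.374) = 1.597.
ΔT = 2.76 × 1.597 = 4.4 K.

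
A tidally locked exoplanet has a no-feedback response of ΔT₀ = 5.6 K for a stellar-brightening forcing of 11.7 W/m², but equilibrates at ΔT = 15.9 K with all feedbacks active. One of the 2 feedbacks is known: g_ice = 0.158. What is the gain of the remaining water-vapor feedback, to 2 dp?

0.49

Amplification A = ΔT/ΔT₀ = 15.9/5.6 = 2.839.
Total gain g = 1 − 1/A = 1 − 1/2.839 = 0.6478.
The known gain is 0.158.
g_wv = 0.6478 − 0.158 = 0.49.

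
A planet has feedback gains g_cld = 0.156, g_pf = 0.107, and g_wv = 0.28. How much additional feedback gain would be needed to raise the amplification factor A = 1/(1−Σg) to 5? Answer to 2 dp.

0.26

Current total gain = 0.543.
Target gain for A = 5: g* = 1 − 1/5 = 0.8.
Additional gain needed = 0.8 − 0.543 = 0.26.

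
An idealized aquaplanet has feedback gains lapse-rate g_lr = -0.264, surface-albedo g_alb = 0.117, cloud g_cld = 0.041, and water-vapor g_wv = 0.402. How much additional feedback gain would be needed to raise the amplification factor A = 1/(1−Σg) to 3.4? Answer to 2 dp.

0.41

Current total gain = 0.296.
Target gain for A = 3.4: g* = 1 − 1/3.4 = 0.7059.
Additional gain needed = 0.7059 − 0.296 = 0.41.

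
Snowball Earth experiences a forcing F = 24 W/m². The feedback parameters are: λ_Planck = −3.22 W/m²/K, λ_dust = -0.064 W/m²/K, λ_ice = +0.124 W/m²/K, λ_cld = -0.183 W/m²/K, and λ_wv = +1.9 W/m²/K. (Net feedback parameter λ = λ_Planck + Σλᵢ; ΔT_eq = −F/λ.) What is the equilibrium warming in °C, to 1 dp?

Net feedback parameter λ = (−3.22) + (-0.064) + (+0.124) + (-0.183) + (+1.9) = -1.443 W/m²/K.
ΔT = −F/λ = −24/(-1.443) = 16.6 °C.

16.6 °C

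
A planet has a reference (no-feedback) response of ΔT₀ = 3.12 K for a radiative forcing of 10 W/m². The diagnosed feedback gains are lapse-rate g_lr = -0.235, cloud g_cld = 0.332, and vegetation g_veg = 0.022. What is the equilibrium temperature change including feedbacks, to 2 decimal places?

Total gain g = -0.235 + 0.332 + 0.022 = 0.119.
Amplification A = 1/(1 − 0.119) = 1.135.
ΔT = 3.12 × 1.135 = 3.54 K.

3.54 K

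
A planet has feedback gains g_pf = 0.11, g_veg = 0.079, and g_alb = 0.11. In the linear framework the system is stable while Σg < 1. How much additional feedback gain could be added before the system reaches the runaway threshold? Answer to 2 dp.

0.70

Current total gain = 0.11 + 0.079 + 0.11 = 0.299.
Margin to runaway = 1 − 0.299 = 0.70.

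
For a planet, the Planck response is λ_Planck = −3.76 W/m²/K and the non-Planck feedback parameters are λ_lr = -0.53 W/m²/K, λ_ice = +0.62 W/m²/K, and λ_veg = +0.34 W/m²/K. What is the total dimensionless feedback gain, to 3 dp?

Convert to gains: g_lr = -0.53/3.76 = -0.141; g_ice = 0.62/3.76 = 0.1649; g_veg = 0.34/3.76 = 0.09043.
Total gain g = 0.11433.

0.114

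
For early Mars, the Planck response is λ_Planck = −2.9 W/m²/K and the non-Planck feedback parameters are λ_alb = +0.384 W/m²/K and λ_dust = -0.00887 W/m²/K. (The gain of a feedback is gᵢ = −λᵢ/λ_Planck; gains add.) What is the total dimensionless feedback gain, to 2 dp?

Convert to gains: g_alb = 0.384/2.9 = 0.1324; g_dust = -0.00887/2.9 = -0.003059.
Total gain g = 0.129341.

0.13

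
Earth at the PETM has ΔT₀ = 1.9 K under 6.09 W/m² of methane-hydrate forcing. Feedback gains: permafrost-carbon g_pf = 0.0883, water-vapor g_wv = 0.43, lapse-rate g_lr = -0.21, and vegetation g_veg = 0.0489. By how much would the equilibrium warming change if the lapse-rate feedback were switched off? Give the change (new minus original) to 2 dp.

Original: g = 0.3572, ΔT = 1.9/(1−0.3572) = 2.9558 K.
Without lapse-rate: g' = 0.5672, ΔT' = 1.9/(1−0.5672) = 4.3900 K.
Change = 4.3900 − 2.9558 = 1.43 K.

1.43 K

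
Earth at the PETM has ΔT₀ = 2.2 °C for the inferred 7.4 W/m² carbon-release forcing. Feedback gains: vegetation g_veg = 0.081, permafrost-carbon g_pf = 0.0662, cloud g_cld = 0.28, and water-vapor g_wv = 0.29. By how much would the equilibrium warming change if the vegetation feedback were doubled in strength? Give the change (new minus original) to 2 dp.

Original: g = 0.7172, ΔT = 2.2/(1−0.7172) = 7.7793 °C.
With doubled vegetation: g' = 0.7982, ΔT' = 2.2/(1−0.7982) = 10.9019 °C.
Change = 10.9019 − 7.7793 = 3.12 °C.

3.12 °C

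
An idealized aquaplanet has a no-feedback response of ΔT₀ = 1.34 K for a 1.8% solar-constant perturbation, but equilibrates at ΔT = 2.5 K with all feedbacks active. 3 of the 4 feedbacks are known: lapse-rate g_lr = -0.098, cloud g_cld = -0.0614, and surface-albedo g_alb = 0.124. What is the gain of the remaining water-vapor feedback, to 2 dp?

Amplification A = ΔT/ΔT₀ = 2.5/1.34 = 1.866.
Total gain g = 1 − 1/A = 1 − 1/1.866 = 0.4641.
Known gains sum to -0.098 − 0.0614 + 0.124 = -0.0354.
g_wv = 0.4641 + 0.0354 = 0.50.

0.50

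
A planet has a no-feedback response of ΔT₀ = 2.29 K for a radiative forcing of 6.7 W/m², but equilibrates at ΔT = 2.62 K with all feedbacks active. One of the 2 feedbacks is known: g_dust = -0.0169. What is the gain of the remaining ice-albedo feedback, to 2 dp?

Amplification A = ΔT/ΔT₀ = 2.62/2.29 = 1.144.
Total gain g = 1 − 1/A = 1 − 1/1.144 = 0.1259.
The known gain is -0.0169.
g_ice = 0.1259 + 0.0169 = 0.14.

0.14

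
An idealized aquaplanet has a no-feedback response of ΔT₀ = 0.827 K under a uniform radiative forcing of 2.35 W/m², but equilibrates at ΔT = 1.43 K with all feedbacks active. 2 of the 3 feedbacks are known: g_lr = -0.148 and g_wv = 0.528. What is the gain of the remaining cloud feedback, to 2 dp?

Amplification A = ΔT/ΔT₀ = 1.43/0.827 = 1.729.
Total gain g = 1 − 1/A = 1 − 1/1.729 = 0.4216.
Known gains sum to -0.148 + 0.528 = 0.38.
g_cld = 0.4216 − 0.38 = 0.04.

0.04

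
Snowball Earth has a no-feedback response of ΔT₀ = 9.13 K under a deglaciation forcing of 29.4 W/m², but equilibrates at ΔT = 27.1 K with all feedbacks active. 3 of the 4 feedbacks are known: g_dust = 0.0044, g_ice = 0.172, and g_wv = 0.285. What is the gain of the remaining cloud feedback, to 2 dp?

0.20

Amplification A = ΔT/ΔT₀ = 27.1/9.13 = 2.968.
Total gain g = 1 − 1/A = 1 − 1/2.968 = 0.6631.
Known gains sum to 0.0044 + 0.172 + 0.285 = 0.4614.
g_cld = 0.6631 − 0.4614 = 0.20.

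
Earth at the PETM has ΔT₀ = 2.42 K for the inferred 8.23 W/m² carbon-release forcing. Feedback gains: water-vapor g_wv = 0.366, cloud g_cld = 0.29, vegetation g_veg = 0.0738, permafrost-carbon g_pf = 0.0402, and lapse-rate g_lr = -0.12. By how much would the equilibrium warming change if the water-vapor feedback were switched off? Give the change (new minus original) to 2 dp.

Original: g = 0.65, ΔT = 2.42/(1−0.65) = 6.9143 K.
Without water-vapor: g' = 0.284, ΔT' = 2.42/(1−0.284) = 3.3799 K.
Change = 3.3799 − 6.9143 = -3.53 K.

-3.53 K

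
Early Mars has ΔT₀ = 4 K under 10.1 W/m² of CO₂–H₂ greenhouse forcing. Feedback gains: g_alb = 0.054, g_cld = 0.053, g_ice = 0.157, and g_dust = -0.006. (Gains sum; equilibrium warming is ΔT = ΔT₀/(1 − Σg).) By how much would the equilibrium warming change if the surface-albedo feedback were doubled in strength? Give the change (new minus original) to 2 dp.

0.42 K

Original: g = 0.258, ΔT = 4/(1−0.258) = 5.3908 K.
With doubled surface-albedo: g' = 0.312, ΔT' = 4/(1−0.312) = 5.8140 K.
Change = 5.8140 − 5.3908 = 0.42 K.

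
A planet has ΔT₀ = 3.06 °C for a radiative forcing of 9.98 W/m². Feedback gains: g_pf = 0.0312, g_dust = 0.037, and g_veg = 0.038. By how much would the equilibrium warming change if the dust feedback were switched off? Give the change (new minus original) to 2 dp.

Original: g = 0.1062, ΔT = 3.06/(1−0.1062) = 3.4236 °C.
Without dust: g' = 0.0692, ΔT' = 3.06/(1−0.0692) = 3.2875 °C.
Change = 3.2875 − 3.4236 = -0.14 °C.

-0.14 °C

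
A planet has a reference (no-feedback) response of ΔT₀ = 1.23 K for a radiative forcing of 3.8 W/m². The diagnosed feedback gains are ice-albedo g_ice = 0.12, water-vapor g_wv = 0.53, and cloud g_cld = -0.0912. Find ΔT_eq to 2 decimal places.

Total gain g = 0.12 + 0.53 − 0.0912 = 0.5588.
Amplification A = 1/(1 − 0.5588) = 2.267.
ΔT = 1.23 × 2.267 = 2.79 K.

2.79 K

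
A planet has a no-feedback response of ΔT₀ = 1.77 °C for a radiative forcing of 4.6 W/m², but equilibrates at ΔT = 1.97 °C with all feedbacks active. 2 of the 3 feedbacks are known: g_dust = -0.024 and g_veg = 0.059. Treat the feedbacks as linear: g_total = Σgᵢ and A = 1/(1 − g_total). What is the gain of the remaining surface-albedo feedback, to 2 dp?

Amplification A = ΔT/ΔT₀ = 1.97/1.77 = 1.113.
Total gain g = 1 − 1/A = 1 − 1/1.113 = 0.1015.
Known gains sum to -0.024 + 0.059 = 0.035.
g_alb = 0.1015 − 0.035 = 0.07.

0.07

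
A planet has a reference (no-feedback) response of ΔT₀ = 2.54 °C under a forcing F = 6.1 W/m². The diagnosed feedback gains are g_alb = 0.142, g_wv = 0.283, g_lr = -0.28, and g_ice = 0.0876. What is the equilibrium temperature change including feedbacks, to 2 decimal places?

3.31 °C

Total gain g = 0.142 + 0.283 − 0.28 + 0.0876 = 0.2326.
Amplification A = 1/(1 − 0.2326) = 1.303.
ΔT = 2.54 × 1.303 = 3.31 °C.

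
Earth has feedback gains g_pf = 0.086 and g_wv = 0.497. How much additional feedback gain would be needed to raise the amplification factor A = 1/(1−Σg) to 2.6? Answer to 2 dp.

0.03

Current total gain = 0.583.
Target gain for A = 2.6: g* = 1 − 1/2.6 = 0.6154.
Additional gain needed = 0.6154 − 0.583 = 0.03.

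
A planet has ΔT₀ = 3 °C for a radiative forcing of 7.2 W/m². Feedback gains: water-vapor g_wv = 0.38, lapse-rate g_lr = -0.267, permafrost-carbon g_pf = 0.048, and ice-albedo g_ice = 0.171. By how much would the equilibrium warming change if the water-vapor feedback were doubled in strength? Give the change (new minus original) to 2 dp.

5.93 °C

Original: g = 0.332, ΔT = 3/(1−0.332) = 4.4910 °C.
With doubled water-vapor: g' = 0.712, ΔT' = 3/(1−0.712) = 10.4167 °C.
Change = 10.4167 − 4.4910 = 5.93 °C.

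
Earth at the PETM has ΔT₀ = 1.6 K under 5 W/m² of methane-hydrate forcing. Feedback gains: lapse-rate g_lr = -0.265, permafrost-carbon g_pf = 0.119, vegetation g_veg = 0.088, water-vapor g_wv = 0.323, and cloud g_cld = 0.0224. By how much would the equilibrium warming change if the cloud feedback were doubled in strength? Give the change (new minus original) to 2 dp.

Original: g = 0.2874, ΔT = 1.6/(1−0.2874) = 2.2453 K.
With doubled cloud: g' = 0.3098, ΔT' = 1.6/(1−0.3098) = 2.3182 K.
Change = 2.3182 − 2.2453 = 0.07 K.

0.07 K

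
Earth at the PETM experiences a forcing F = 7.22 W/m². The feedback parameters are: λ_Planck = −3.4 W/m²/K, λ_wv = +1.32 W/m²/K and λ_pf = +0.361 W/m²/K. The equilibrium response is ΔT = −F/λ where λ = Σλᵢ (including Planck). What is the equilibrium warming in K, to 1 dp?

Net feedback parameter λ = (−3.4) + (+1.32) + (+0.361) = -1.719 W/m²/K.
ΔT = −F/λ = −7.22/(-1.719) = 4.2 K.

4.2 K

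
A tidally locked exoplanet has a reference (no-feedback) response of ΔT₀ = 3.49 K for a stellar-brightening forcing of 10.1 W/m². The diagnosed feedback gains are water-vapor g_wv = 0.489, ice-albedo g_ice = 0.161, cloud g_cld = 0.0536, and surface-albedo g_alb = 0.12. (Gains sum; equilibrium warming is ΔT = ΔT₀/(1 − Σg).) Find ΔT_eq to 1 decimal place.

Total gain g = 0.489 + 0.161 + 0.0536 + 0.12 = 0.8236.
Amplification A = 1/(1 − 0.8236) = 5.669.
ΔT = 3.49 × 5.669 = 19.8 K.

19.8 K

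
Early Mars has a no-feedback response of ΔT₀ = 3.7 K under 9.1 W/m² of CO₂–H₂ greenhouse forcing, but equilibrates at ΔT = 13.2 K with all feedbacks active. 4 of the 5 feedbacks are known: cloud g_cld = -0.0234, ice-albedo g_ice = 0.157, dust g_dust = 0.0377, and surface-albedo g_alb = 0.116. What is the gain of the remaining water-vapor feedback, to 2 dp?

0.43

Amplification A = ΔT/ΔT₀ = 13.2/3.7 = 3.568.
Total gain g = 1 − 1/A = 1 − 1/3.568 = 0.7197.
Known gains sum to -0.0234 + 0.157 + 0.0377 + 0.116 = 0.2873.
g_wv = 0.7197 − 0.2873 = 0.43.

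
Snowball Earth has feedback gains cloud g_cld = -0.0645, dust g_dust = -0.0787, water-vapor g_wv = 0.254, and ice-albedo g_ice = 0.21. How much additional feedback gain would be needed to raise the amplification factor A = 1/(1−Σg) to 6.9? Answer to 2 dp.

0.53

Current total gain = 0.3208.
Target gain for A = 6.9: g* = 1 − 1/6.9 = 0.8551.
Additional gain needed = 0.8551 − 0.3208 = 0.53.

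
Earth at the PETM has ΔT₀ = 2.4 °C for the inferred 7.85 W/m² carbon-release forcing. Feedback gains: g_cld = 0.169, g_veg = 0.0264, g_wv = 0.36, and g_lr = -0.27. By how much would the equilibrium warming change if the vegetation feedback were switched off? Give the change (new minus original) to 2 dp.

Original: g = 0.2854, ΔT = 2.4/(1−0.2854) = 3.3585 °C.
Without vegetation: g' = 0.259, ΔT' = 2.4/(1−0.259) = 3.2389 °C.
Change = 3.2389 − 3.3585 = -0.12 °C.

-0.12 °C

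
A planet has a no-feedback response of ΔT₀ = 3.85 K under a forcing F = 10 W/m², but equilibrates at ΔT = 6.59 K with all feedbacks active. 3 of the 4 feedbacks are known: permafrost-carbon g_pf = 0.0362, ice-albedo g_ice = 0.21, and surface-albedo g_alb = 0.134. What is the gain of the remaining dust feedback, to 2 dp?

0.04

Amplification A = ΔT/ΔT₀ = 6.59/3.85 = 1.712.
Total gain g = 1 − 1/A = 1 − 1/1.712 = 0.4159.
Known gains sum to 0.0362 + 0.21 + 0.134 = 0.3802.
g_dust = 0.4159 − 0.3802 = 0.04.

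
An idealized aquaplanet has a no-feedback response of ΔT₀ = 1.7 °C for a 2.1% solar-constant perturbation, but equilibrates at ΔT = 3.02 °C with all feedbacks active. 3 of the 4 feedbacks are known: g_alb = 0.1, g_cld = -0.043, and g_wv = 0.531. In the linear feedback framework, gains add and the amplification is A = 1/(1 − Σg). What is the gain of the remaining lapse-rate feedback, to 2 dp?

-0.15

Amplification A = ΔT/ΔT₀ = 3.02/1.7 = 1.776.
Total gain g = 1 − 1/A = 1 − 1/1.776 = 0.4369.
Known gains sum to 0.1 − 0.043 + 0.531 = 0.588.
g_lr = 0.4369 − 0.588 = -0.15.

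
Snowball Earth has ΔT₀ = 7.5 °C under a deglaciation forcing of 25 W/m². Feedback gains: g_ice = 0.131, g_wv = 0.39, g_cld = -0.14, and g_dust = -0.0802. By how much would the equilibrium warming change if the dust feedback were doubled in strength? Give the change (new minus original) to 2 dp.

Original: g = 0.3008, ΔT = 7.5/(1−0.3008) = 10.7265 °C.
With doubled dust: g' = 0.2206, ΔT' = 7.5/(1−0.2206) = 9.6228 °C.
Change = 9.6228 − 10.7265 = -1.10 °C.

-1.10 °C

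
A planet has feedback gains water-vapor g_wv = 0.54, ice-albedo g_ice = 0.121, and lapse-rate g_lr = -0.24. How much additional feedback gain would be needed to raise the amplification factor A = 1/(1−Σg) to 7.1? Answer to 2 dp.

Current total gain = 0.421.
Target gain for A = 7.1: g* = 1 − 1/7.1 = 0.8592.
Additional gain needed = 0.8592 − 0.421 = 0.44.

0.44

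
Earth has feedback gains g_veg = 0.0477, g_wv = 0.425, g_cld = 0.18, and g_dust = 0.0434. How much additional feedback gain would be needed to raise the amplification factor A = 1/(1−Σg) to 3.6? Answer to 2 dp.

0.03

Current total gain = 0.6961.
Target gain for A = 3.6: g* = 1 − 1/3.6 = 0.7222.
Additional gain needed = 0.7222 − 0.6961 = 0.03.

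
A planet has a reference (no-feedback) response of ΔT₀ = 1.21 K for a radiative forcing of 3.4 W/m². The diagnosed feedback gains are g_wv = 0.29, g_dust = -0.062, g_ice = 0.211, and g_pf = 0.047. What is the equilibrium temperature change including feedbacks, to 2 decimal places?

2.35 K

Total gain g = 0.29 − 0.062 + 0.211 + 0.047 = 0.486.
Amplification A = 1/(1 − 0.486) = 1.946.
ΔT = 1.21 × 1.946 = 2.35 K.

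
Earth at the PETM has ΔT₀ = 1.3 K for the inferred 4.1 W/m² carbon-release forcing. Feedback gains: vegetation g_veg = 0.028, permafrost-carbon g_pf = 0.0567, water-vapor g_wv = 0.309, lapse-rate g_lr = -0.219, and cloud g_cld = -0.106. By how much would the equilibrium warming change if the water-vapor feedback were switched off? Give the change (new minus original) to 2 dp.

-0.35 K

Original: g = 0.0687, ΔT = 1.3/(1−0.0687) = 1.3959 K.
Without water-vapor: g' = -0.2403, ΔT' = 1.3/(1+0.2403) = 1.0481 K.
Change = 1.0481 − 1.3959 = -0.35 K.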